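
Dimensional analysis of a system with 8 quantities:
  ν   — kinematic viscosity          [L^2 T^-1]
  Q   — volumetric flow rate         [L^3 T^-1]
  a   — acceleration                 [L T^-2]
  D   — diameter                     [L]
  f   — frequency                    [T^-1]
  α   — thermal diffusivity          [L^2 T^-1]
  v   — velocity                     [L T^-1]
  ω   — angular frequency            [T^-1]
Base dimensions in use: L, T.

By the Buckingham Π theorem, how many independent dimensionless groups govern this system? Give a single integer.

6

Exponent matrix [L,T] × [ν,Q,a,D,f,α,v,ω]:
  L: [ 2  3  1  1  0  2  1  0]
  T: [-1 -1 -2  0 -1 -1 -1 -1]
Row reduction gives pivot columns ν,Q; rank = 2
Π count = n − r = 8 − 2 = 6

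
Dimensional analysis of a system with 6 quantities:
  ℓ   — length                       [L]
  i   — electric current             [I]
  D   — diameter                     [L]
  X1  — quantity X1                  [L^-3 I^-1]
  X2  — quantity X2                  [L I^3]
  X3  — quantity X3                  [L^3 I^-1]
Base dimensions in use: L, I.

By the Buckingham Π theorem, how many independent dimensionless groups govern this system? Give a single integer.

4

Write exponents as rows L,I / cols ℓ,i,D,X1,X2,X3:
  L: [ 1  0  1 -3  1  3]
  I: [ 0  1  0 -1  3 -1]
Row reduction gives pivot columns ℓ,i; rank = 2
6 vars − rank 2 = 4 Π groups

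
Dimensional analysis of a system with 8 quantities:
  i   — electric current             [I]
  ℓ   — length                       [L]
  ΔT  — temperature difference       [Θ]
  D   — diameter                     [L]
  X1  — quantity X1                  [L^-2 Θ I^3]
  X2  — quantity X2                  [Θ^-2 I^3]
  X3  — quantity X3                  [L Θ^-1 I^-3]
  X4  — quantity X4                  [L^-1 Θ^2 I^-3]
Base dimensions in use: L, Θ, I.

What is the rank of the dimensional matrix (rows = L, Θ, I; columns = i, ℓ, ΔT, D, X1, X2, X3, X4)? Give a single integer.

Write exponents as rows L,Θ,I / cols i,ℓ,ΔT,D,X1,X2,X3,X4:
  L: [ 0  1  0  1 -2  0  1 -1]
  Θ: [ 0  0  1  0  1 -2 -1  2]
  I: [ 1  0  0  0  3  3 -3 -3]
Row reduction gives pivot columns i,ℓ,ΔT; rank = 3

3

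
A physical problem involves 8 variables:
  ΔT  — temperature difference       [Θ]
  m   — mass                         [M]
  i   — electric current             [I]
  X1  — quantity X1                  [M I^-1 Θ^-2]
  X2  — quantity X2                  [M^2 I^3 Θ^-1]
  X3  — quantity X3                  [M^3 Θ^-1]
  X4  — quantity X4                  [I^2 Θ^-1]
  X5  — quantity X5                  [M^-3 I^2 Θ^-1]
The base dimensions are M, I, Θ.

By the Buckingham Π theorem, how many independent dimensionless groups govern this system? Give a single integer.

Write exponents as rows M,I,Θ / cols ΔT,m,i,X1,X2,X3,X4,X5:
  M: [ 0  1  0  1  2  3  0 -3]
  I: [ 0  0  1 -1  3  0  2  2]
  Θ: [ 1  0  0 -2 -1 -1 -1 -1]
Echelon form has 3 nonzero rows (pivots: ΔT,m,i)
Π count = n − r = 8 − 3 = 5

5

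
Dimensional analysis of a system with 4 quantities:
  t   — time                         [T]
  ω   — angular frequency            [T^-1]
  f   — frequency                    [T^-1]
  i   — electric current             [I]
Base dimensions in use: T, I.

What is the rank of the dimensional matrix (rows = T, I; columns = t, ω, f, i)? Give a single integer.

2

Write exponents as rows T,I / cols t,ω,f,i:
  T: [ 1 -1 -1  0]
  I: [ 0  0  0  1]
Echelon form has 2 nonzero rows (pivots: t,i)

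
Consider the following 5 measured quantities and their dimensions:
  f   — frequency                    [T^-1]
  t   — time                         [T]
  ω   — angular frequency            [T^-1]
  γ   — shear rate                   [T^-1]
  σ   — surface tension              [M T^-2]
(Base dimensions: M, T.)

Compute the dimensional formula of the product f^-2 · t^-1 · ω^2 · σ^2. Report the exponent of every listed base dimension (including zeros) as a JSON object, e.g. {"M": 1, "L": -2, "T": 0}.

{"M": 2, "T": -5}

Exponent matrix [M,T] × [f,t,ω,γ,σ]:
  M: [ 0  0  0  0  1]
  T: [-1  1 -1 -1 -2]
  [M]: (-2)·0+(-1)·0+(2)·0+(2)·1 = 2
  [T]: (-2)·-1+(-1)·1+(2)·-1+(2)·-2 = -5
⇒ M^2 T^-5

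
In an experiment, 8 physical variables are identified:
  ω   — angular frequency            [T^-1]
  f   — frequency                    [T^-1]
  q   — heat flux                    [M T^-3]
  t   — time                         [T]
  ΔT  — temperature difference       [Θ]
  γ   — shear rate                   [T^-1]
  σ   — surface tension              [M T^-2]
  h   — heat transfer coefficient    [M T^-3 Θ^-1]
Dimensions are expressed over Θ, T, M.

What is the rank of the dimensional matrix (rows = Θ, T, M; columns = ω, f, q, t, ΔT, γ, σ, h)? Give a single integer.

3

Dimensional matrix (Θ×T×M by ω×f×q×t×ΔT×γ×σ×h):
  Θ: [ 0  0  0  0  1  0  0 -1]
  T: [-1 -1 -3  1  0 -1 -2 -3]
  M: [ 0  0  1  0  0  0  1  1]
RREF → pivots at {ω,q,ΔT} ⇒ r = 3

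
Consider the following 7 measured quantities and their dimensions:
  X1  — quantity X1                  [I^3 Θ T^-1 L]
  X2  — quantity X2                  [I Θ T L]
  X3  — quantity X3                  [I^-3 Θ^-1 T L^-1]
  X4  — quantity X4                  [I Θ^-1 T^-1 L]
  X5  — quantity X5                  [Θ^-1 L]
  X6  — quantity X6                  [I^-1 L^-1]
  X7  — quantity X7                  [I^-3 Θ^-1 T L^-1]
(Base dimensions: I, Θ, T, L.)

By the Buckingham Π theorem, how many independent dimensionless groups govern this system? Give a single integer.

Write exponents as rows I,Θ,T,L / cols X1,X2,X3,X4,X5,X6,X7:
  I: [ 3  1 -3  1  0 -1 -3]
  Θ: [ 1  1 -1 -1 -1  0 -1]
  T: [-1  1  1 -1  0  0  1]
  L: [ 1  1 -1  1  1 -1 -1]
Row reduction gives pivot columns X1,X2,X4; rank = 3
Π count = n − r = 7 − 3 = 4

4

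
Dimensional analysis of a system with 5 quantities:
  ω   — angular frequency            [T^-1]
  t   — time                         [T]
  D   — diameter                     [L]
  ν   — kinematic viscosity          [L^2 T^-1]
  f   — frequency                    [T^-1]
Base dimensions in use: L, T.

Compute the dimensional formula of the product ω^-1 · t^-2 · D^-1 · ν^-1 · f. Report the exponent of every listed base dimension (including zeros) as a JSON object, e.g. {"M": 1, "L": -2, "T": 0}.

{"L": -3, "T": -1}

Dimensional matrix (L×T by ω×t×D×ν×f):
  L: [ 0  0  1  2  0]
  T: [-1  1  0 -1 -1]
  [L]: (-1)·0+(-2)·0+(-1)·1+(-1)·2+(1)·0 = -3
  [T]: (-1)·-1+(-2)·1+(-1)·0+(-1)·-1+(1)·-1 = -1
⇒ L^-3 T^-1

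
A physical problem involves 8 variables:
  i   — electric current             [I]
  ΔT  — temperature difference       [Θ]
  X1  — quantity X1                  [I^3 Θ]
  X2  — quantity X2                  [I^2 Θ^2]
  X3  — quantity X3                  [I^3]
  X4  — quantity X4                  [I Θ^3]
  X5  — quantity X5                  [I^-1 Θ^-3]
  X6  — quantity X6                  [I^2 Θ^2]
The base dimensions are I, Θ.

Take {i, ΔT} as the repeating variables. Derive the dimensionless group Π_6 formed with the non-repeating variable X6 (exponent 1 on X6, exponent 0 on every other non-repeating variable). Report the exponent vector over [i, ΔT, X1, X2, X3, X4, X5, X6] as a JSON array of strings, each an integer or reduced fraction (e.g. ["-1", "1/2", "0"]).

["-2", "-2", "0", "0", "0", "0", "0", "1"]

Exponent matrix [I,Θ] × [i,ΔT,X1,X2,X3,X4,X5,X6]:
  I: [ 1  0  3  2  3  1 -1  2]
  Θ: [ 0  1  1  2  0  3 -3  2]
Echelon form has 2 nonzero rows (pivots: i,ΔT)
Repeat: i,ΔT; free: X1,X2,X3,X4,X5,X6
RREF:
  r0: [   1    0    3    2    3    1   -1    2]
  r1: [   0    1    1    2    0    3   -3    2]
Fix exponent of X6 at 1, X1 at 0, X2 at 0, X3 at 0, X4 at 0, X5 at 0; solve each RREF row for its pivot's exponent:
  r0: exp(i) + (2)·1 = 0 ⇒ exp(i) = -2
  r1: exp(ΔT) + (2)·1 = 0 ⇒ exp(ΔT) = -2
Π_6 = i^-2 · ΔT^-2 · X6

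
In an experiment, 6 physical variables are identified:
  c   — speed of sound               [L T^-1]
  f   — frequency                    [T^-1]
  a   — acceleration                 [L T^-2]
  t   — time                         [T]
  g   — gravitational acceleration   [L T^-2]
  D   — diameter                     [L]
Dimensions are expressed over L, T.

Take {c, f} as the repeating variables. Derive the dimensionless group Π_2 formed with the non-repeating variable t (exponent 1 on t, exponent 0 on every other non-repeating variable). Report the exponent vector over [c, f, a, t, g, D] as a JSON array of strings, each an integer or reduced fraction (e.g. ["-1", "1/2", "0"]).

Dimensional matrix (L×T by c×f×a×t×g×D):
  L: [ 1  0  1  0  1  1]
  T: [-1 -1 -2  1 -2  0]
RREF → pivots at {c,f} ⇒ r = 2
Pivot set = {c,f}, free = {a,t,g,D}
RREF:
  r0: [   1    0    1    0    1    1]
  r1: [   0    1    1   -1    1   -1]
Fix exponent of t at 1, a at 0, g at 0, D at 0; solve each RREF row for its pivot's exponent:
  r0: exp(c) + (0)·1 = 0 ⇒ exp(c) = 0
  r1: exp(f) + (-1)·1 = 0 ⇒ exp(f) = 1
Π_2 = f · t

["0", "1", "0", "1", "0", "0"]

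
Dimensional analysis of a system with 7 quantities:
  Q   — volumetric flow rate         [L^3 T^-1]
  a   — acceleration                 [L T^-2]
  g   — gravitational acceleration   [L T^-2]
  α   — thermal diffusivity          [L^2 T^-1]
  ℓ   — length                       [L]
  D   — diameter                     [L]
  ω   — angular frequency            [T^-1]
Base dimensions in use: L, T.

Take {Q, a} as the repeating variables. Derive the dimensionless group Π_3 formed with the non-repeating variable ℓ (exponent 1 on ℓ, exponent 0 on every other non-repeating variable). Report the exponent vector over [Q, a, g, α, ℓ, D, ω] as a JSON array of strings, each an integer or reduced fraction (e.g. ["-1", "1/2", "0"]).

Exponent matrix [L,T] × [Q,a,g,α,ℓ,D,ω]:
  L: [ 3  1  1  2  1  1  0]
  T: [-1 -2 -2 -1  0  0 -1]
Echelon form has 2 nonzero rows (pivots: Q,a)
Repeat: Q,a; free: g,α,ℓ,D,ω
RREF:
  r0: [   1    0    0  3/5  2/5  2/5 -1/5]
  r1: [   0    1    1  1/5 -1/5 -1/5  3/5]
Fix exponent of ℓ at 1, g at 0, α at 0, D at 0, ω at 0; solve each RREF row for its pivot's exponent:
  r0: exp(Q) + (2/5)·1 = 0 ⇒ exp(Q) = -2/5
  r1: exp(a) + (-1/5)·1 = 0 ⇒ exp(a) = 1/5
Π_3 = Q^(-2/5) · a^(1/5) · ℓ

["-2/5", "1/5", "0", "0", "1", "0", "0"]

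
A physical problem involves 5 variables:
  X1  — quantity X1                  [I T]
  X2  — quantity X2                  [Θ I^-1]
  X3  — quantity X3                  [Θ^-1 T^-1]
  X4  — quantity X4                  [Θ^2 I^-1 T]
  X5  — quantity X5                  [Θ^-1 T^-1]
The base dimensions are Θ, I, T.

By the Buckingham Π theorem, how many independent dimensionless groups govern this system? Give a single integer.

Exponent matrix [Θ,I,T] × [X1,X2,X3,X4,X5]:
  Θ: [ 0  1 -1  2 -1]
  I: [ 1 -1  0 -1  0]
  T: [ 1  0 -1  1 -1]
RREF → pivots at {X1,X2} ⇒ r = 2
5 vars − rank 2 = 3 Π groups

3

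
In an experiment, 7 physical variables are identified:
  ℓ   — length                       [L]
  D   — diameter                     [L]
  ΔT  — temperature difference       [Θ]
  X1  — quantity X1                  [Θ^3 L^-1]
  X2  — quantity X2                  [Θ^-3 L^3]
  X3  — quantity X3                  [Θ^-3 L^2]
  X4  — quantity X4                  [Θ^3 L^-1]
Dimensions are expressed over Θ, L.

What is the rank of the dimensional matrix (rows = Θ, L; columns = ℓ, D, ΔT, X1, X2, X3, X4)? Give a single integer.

Exponent matrix [Θ,L] × [ℓ,D,ΔT,X1,X2,X3,X4]:
  Θ: [ 0  0  1  3 -3 -3  3]
  L: [ 1  1  0 -1  3  2 -1]
Row reduction gives pivot columns ℓ,ΔT; rank = 2

2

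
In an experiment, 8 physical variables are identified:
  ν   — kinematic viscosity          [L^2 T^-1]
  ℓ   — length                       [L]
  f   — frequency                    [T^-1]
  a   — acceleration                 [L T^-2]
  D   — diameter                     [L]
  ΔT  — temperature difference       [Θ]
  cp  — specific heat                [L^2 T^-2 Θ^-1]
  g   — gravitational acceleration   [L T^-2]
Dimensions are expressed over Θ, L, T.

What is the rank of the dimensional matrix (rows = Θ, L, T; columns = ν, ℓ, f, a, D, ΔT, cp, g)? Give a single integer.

Exponent matrix [Θ,L,T] × [ν,ℓ,f,a,D,ΔT,cp,g]:
  Θ: [ 0  0  0  0  0  1 -1  0]
  L: [ 2  1  0  1  1  0  2  1]
  T: [-1  0 -1 -2  0  0 -2 -2]
Echelon form has 3 nonzero rows (pivots: ν,ℓ,ΔT)

3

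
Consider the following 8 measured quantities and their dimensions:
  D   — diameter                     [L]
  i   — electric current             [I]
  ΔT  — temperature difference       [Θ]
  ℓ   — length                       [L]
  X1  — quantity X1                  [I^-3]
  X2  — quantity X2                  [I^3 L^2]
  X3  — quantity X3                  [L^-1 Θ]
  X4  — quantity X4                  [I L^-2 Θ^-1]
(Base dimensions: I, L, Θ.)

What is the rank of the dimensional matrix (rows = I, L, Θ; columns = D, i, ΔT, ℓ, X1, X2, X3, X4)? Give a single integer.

Exponent matrix [I,L,Θ] × [D,i,ΔT,ℓ,X1,X2,X3,X4]:
  I: [ 0  1  0  0 -3  3  0  1]
  L: [ 1  0  0  1  0  2 -1 -2]
  Θ: [ 0  0  1  0  0  0  1 -1]
Echelon form has 3 nonzero rows (pivots: D,i,ΔT)

3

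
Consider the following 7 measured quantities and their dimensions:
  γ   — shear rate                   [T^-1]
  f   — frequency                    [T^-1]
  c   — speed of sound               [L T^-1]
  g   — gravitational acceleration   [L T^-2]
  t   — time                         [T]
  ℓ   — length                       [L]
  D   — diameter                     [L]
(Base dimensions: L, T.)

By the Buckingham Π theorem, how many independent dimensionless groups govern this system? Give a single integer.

5

Dimensional matrix (L×T by γ×f×c×g×t×ℓ×D):
  L: [ 0  0  1  1  0  1  1]
  T: [-1 -1 -1 -2  1  0  0]
Echelon form has 2 nonzero rows (pivots: γ,c)
n=7, r=2 ⇒ 5 dimensionless groups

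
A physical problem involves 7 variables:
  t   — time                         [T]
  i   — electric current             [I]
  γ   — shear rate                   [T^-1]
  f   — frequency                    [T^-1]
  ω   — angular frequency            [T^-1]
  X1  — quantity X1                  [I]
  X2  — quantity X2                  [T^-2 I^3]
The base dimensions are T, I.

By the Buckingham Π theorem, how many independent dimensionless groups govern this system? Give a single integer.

Dimensional matrix (T×I by t×i×γ×f×ω×X1×X2):
  T: [ 1  0 -1 -1 -1  0 -2]
  I: [ 0  1  0  0  0  1  3]
Echelon form has 2 nonzero rows (pivots: t,i)
n=7, r=2 ⇒ 5 dimensionless groups

5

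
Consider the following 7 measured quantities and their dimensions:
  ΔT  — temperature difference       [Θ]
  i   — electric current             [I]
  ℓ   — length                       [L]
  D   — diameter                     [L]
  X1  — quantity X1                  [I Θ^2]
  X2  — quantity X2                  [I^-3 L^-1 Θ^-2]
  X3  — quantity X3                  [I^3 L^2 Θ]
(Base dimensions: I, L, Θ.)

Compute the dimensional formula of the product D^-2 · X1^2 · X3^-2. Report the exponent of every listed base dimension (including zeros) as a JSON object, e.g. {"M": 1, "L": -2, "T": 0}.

{"I": -4, "L": -6, "Θ": 2}

Dimensional matrix (I×L×Θ by ΔT×i×ℓ×D×X1×X2×X3):
  I: [ 0  1  0  0  1 -3  3]
  L: [ 0  0  1  1  0 -1  2]
  Θ: [ 1  0  0  0  2 -2  1]
  [I]: (-2)·0+(2)·1+(-2)·3 = -4
  [L]: (-2)·1+(2)·0+(-2)·2 = -6
  [Θ]: (-2)·0+(2)·2+(-2)·1 = 2
⇒ I^-4 L^-6 Θ^2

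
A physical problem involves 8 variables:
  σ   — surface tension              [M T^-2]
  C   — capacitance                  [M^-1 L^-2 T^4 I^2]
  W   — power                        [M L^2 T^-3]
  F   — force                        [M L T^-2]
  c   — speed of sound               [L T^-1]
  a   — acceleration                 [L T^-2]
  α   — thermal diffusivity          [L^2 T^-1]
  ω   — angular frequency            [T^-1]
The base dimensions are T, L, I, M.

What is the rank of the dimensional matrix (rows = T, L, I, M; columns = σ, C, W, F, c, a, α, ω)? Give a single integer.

4

Write exponents as rows T,L,I,M / cols σ,C,W,F,c,a,α,ω:
  T: [-2  4 -3 -2 -1 -2 -1 -1]
  L: [ 0 -2  2  1  1  1  2  0]
  I: [ 0  2  0  0  0  0  0  0]
  M: [ 1 -1  1  1  0  0  0  0]
Row reduction gives pivot columns σ,C,W,F; rank = 4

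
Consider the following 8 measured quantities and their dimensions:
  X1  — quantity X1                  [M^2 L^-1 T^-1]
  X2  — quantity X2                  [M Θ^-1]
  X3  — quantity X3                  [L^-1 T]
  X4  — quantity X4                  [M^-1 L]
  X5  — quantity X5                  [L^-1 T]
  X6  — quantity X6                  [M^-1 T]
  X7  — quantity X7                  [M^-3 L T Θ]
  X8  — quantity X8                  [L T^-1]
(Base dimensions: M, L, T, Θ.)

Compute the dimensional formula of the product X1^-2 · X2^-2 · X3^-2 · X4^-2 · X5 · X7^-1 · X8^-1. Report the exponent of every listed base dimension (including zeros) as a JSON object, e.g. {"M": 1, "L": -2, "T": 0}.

Exponent matrix [M,L,T,Θ] × [X1,X2,X3,X4,X5,X6,X7,X8]:
  M: [ 2  1  0 -1  0 -1 -3  0]
  L: [-1  0 -1  1 -1  0  1  1]
  T: [-1  0  1  0  1  1  1 -1]
  Θ: [ 0 -1  0  0  0  0  1  0]
  [M]: (-2)·2+(-2)·1+(-2)·0+(-2)·-1+(1)·0+(-1)·-3+(-1)·0 = -1
  [L]: (-2)·-1+(-2)·0+(-2)·-1+(-2)·1+(1)·-1+(-1)·1+(-1)·1 = -1
  [T]: (-2)·-1+(-2)·0+(-2)·1+(-2)·0+(1)·1+(-1)·1+(-1)·-1 = 1
  [Θ]: (-2)·0+(-2)·-1+(-2)·0+(-2)·0+(1)·0+(-1)·1+(-1)·0 = 1
⇒ M^-1 L^-1 T Θ

{"M": -1, "L": -1, "T": 1, "Θ": 1}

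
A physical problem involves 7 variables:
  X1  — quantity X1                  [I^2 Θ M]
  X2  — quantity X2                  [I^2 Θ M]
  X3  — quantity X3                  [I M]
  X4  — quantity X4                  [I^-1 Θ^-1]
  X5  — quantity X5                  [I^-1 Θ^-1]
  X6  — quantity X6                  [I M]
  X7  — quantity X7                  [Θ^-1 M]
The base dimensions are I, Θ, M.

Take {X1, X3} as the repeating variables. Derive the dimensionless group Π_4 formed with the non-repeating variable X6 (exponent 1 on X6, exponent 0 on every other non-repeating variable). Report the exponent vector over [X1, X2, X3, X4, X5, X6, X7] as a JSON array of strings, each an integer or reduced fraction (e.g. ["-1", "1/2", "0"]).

Write exponents as rows I,Θ,M / cols X1,X2,X3,X4,X5,X6,X7:
  I: [ 2  2  1 -1 -1  1  0]
  Θ: [ 1  1  0 -1 -1  0 -1]
  M: [ 1  1  1  0  0  1  1]
RREF → pivots at {X1,X3} ⇒ r = 2
Pivot set = {X1,X3}, free = {X2,X4,X5,X6,X7}
RREF:
  r0: [   1    1    0   -1   -1    0   -1]
  r1: [   0    0    1    1    1    1    2]
  r2: [   0    0    0    0    0    0    0]
Fix exponent of X6 at 1, X2 at 0, X4 at 0, X5 at 0, X7 at 0; solve each RREF row for its pivot's exponent:
  r0: exp(X1) + (0)·1 = 0 ⇒ exp(X1) = 0
  r1: exp(X3) + (1)·1 = 0 ⇒ exp(X3) = -1
Π_4 = X3^-1 · X6

["0", "0", "-1", "0", "0", "1", "0"]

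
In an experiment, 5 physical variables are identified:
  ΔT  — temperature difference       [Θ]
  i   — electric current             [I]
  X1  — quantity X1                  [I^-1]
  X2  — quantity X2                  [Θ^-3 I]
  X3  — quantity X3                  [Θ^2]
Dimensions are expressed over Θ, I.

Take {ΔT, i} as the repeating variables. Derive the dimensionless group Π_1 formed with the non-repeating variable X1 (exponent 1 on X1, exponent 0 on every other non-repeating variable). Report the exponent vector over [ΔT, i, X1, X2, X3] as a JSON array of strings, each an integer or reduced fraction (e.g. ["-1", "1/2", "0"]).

Dimensional matrix (Θ×I by ΔT×i×X1×X2×X3):
  Θ: [ 1  0  0 -3  2]
  I: [ 0  1 -1  1  0]
Echelon form has 2 nonzero rows (pivots: ΔT,i)
Pivot set = {ΔT,i}, free = {X1,X2,X3}
RREF:
  r0: [   1    0    0   -3    2]
  r1: [   0    1   -1    1    0]
Fix exponent of X1 at 1, X2 at 0, X3 at 0; solve each RREF row for its pivot's exponent:
  r0: exp(ΔT) + (0)·1 = 0 ⇒ exp(ΔT) = 0
  r1: exp(i) + (-1)·1 = 0 ⇒ exp(i) = 1
Π_1 = i · X1

["0", "1", "1", "0", "0"]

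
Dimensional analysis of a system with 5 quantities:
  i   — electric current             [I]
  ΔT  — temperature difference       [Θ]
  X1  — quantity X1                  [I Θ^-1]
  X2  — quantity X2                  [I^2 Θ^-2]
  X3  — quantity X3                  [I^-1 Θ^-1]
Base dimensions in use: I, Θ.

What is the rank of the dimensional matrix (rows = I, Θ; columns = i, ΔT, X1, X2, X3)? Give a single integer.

2

Write exponents as rows I,Θ / cols i,ΔT,X1,X2,X3:
  I: [ 1  0  1  2 -1]
  Θ: [ 0  1 -1 -2 -1]
Echelon form has 2 nonzero rows (pivots: i,ΔT)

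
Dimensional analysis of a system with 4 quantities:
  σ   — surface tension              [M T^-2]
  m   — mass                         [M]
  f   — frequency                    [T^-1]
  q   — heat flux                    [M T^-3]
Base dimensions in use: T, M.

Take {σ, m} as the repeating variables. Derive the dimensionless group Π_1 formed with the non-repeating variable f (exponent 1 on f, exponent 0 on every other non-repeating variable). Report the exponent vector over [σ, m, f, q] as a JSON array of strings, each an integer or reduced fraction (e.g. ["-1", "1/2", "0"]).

["-1/2", "1/2", "1", "0"]

Dimensional matrix (T×M by σ×m×f×q):
  T: [-2  0 -1 -3]
  M: [ 1  1  0  1]
Echelon form has 2 nonzero rows (pivots: σ,m)
Repeat: σ,m; free: f,q
RREF:
  r0: [   1    0  1/2  3/2]
  r1: [   0    1 -1/2 -1/2]
Fix exponent of f at 1, q at 0; solve each RREF row for its pivot's exponent:
  r0: exp(σ) + (1/2)·1 = 0 ⇒ exp(σ) = -1/2
  r1: exp(m) + (-1/2)·1 = 0 ⇒ exp(m) = 1/2
Π_1 = σ^(-1/2) · m^(1/2) · f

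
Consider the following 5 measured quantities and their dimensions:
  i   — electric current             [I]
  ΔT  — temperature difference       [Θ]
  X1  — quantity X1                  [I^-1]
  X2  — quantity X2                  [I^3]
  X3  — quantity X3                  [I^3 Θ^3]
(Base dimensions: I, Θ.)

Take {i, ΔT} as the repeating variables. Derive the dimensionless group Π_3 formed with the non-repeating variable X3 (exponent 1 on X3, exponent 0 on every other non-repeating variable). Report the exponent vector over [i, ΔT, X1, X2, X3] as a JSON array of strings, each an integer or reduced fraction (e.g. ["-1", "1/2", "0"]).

Write exponents as rows I,Θ / cols i,ΔT,X1,X2,X3:
  I: [ 1  0 -1  3  3]
  Θ: [ 0  1  0  0  3]
RREF → pivots at {i,ΔT} ⇒ r = 2
Pivot set = {i,ΔT}, free = {X1,X2,X3}
RREF:
  r0: [   1    0   -1    3    3]
  r1: [   0    1    0    0    3]
Fix exponent of X3 at 1, X1 at 0, X2 at 0; solve each RREF row for its pivot's exponent:
  r0: exp(i) + (3)·1 = 0 ⇒ exp(i) = -3
  r1: exp(ΔT) + (3)·1 = 0 ⇒ exp(ΔT) = -3
Π_3 = i^-3 · ΔT^-3 · X3

["-3", "-3", "0", "0", "1"]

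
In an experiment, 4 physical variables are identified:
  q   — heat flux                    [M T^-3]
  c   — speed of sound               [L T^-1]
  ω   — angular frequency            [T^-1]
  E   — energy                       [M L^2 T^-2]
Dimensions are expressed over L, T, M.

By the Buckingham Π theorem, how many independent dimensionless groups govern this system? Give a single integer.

Dimensional matrix (L×T×M by q×c×ω×E):
  L: [ 0  1  0  2]
  T: [-3 -1 -1 -2]
  M: [ 1  0  0  1]
RREF → pivots at {q,c,ω} ⇒ r = 3
4 vars − rank 3 = 1 Π group

1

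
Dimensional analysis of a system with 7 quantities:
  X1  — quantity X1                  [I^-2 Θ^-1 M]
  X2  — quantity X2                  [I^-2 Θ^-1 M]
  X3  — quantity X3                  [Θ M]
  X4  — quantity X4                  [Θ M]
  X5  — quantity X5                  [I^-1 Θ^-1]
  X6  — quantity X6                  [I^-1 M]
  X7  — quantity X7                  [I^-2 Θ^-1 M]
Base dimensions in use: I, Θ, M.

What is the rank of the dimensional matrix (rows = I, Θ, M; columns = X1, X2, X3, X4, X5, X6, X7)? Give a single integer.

2

Dimensional matrix (I×Θ×M by X1×X2×X3×X4×X5×X6×X7):
  I: [-2 -2  0  0 -1 -1 -2]
  Θ: [-1 -1  1  1 -1  0 -1]
  M: [ 1  1  1  1  0  1  1]
Row reduction gives pivot columns X1,X3; rank = 2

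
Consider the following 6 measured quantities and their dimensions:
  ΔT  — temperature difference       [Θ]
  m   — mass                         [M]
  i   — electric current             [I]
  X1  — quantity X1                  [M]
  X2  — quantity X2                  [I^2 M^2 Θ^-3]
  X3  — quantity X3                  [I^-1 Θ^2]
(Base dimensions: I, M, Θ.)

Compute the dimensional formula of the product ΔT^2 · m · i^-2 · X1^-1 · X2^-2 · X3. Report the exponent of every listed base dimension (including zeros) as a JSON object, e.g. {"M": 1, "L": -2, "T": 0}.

Exponent matrix [I,M,Θ] × [ΔT,m,i,X1,X2,X3]:
  I: [ 0  0  1  0  2 -1]
  M: [ 0  1  0  1  2  0]
  Θ: [ 1  0  0  0 -3  2]
  [I]: (2)·0+(1)·0+(-2)·1+(-1)·0+(-2)·2+(1)·-1 = -7
  [M]: (2)·0+(1)·1+(-2)·0+(-1)·1+(-2)·2+(1)·0 = -4
  [Θ]: (2)·1+(1)·0+(-2)·0+(-1)·0+(-2)·-3+(1)·2 = 10
⇒ I^-7 M^-4 Θ^10

{"I": -7, "M": -4, "Θ": 10}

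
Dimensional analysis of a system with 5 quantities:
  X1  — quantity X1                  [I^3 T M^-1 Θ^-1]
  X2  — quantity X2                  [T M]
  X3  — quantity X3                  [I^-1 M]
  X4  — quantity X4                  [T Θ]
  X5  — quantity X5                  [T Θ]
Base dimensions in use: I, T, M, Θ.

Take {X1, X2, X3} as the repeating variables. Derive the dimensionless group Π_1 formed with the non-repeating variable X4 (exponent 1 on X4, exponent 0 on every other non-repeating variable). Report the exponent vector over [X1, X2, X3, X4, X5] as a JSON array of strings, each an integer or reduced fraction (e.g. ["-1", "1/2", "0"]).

["1", "-2", "3", "1", "0"]

Exponent matrix [I,T,M,Θ] × [X1,X2,X3,X4,X5]:
  I: [ 3  0 -1  0  0]
  T: [ 1  1  0  1  1]
  M: [-1  1  1  0  0]
  Θ: [-1  0  0  1  1]
Row reduction gives pivot columns X1,X2,X3; rank = 3
Repeat: X1,X2,X3; free: X4,X5
RREF:
  r0: [   1    0    0   -1   -1]
  r1: [   0    1    0    2    2]
  r2: [   0    0    1   -3   -3]
  r3: [   0    0    0    0    0]
Fix exponent of X4 at 1, X5 at 0; solve each RREF row for its pivot's exponent:
  r0: exp(X1) + (-1)·1 = 0 ⇒ exp(X1) = 1
  r1: exp(X2) + (2)·1 = 0 ⇒ exp(X2) = -2
  r2: exp(X3) + (-3)·1 = 0 ⇒ exp(X3) = 3
Π_1 = X1 · X2^-2 · X3^3 · X4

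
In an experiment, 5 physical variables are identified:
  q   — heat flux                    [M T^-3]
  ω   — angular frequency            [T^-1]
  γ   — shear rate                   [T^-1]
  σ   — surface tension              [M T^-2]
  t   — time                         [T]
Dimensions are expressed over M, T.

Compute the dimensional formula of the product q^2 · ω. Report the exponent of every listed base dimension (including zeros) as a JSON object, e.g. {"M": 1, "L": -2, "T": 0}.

Dimensional matrix (M×T by q×ω×γ×σ×t):
  M: [ 1  0  0  1  0]
  T: [-3 -1 -1 -2  1]
  [M]: (2)·1+(1)·0 = 2
  [T]: (2)·-3+(1)·-1 = -7
⇒ M^2 T^-7

{"M": 2, "T": -7}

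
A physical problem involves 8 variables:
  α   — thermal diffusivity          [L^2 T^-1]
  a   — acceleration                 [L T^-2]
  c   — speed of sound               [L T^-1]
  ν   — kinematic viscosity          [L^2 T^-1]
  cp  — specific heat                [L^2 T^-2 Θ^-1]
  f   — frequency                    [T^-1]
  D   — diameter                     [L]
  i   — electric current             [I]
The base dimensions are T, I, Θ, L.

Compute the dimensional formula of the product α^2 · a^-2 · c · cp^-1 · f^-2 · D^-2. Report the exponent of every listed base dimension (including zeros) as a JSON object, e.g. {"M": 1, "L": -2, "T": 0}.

{"T": 5, "I": 0, "Θ": 1, "L": -1}

Exponent matrix [T,I,Θ,L] × [α,a,c,ν,cp,f,D,i]:
  T: [-1 -2 -1 -1 -2 -1  0  0]
  I: [ 0  0  0  0  0  0  0  1]
  Θ: [ 0  0  0  0 -1  0  0  0]
  L: [ 2  1  1  2  2  0  1  0]
  [T]: (2)·-1+(-2)·-2+(1)·-1+(-1)·-2+(-2)·-1+(-2)·0 = 5
  [I]: (2)·0+(-2)·0+(1)·0+(-1)·0+(-2)·0+(-2)·0 = 0
  [Θ]: (2)·0+(-2)·0+(1)·0+(-1)·-1+(-2)·0+(-2)·0 = 1
  [L]: (2)·2+(-2)·1+(1)·1+(-1)·2+(-2)·0+(-2)·1 = -1
⇒ T^5 Θ L^-1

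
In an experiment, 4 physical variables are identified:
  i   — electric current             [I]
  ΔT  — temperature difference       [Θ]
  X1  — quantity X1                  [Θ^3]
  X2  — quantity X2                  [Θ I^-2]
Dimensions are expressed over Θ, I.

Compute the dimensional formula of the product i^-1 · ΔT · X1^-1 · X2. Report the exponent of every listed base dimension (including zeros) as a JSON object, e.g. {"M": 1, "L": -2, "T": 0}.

Write exponents as rows Θ,I / cols i,ΔT,X1,X2:
  Θ: [ 0  1  3  1]
  I: [ 1  0  0 -2]
  [Θ]: (-1)·0+(1)·1+(-1)·3+(1)·1 = -1
  [I]: (-1)·1+(1)·0+(-1)·0+(1)·-2 = -3
⇒ Θ^-1 I^-3

{"Θ": -1, "I": -3}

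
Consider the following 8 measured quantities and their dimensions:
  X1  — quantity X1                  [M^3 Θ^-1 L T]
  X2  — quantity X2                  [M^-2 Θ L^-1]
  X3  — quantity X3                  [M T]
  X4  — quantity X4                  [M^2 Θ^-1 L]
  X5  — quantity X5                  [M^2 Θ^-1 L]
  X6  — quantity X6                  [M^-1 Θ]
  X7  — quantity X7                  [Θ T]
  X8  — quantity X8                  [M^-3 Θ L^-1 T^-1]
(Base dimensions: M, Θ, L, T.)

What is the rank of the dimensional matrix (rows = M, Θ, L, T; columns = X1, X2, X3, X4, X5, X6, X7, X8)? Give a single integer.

3

Write exponents as rows M,Θ,L,T / cols X1,X2,X3,X4,X5,X6,X7,X8:
  M: [ 3 -2  1  2  2 -1  0 -3]
  Θ: [-1  1  0 -1 -1  1  1  1]
  L: [ 1 -1  0  1  1  0  0 -1]
  T: [ 1  0  1  0  0  0  1 -1]
RREF → pivots at {X1,X2,X6} ⇒ r = 3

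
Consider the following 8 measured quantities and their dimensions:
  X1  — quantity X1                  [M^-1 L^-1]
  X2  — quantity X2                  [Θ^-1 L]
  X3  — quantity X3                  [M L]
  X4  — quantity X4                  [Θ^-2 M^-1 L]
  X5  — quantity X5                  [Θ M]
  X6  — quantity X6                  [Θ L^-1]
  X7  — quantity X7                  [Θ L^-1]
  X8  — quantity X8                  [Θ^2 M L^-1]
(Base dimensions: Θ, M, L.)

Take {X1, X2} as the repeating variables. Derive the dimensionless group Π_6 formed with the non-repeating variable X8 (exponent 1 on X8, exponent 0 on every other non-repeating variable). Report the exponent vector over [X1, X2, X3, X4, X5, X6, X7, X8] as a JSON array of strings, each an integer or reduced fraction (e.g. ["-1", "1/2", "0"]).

Exponent matrix [Θ,M,L] × [X1,X2,X3,X4,X5,X6,X7,X8]:
  Θ: [ 0 -1  0 -2  1  1  1  2]
  M: [-1  0  1 -1  1  0  0  1]
  L: [-1  1  1  1  0 -1 -1 -1]
Echelon form has 2 nonzero rows (pivots: X1,X2)
Repeat: X1,X2; free: X3,X4,X5,X6,X7,X8
RREF:
  r0: [   1    0   -1    1   -1    0    0   -1]
  r1: [   0    1    0    2   -1   -1   -1   -2]
  r2: [   0    0    0    0    0    0    0    0]
Fix exponent of X8 at 1, X3 at 0, X4 at 0, X5 at 0, X6 at 0, X7 at 0; solve each RREF row for its pivot's exponent:
  r0: exp(X1) + (-1)·1 = 0 ⇒ exp(X1) = 1
  r1: exp(X2) + (-2)·1 = 0 ⇒ exp(X2) = 2
Π_6 = X1 · X2^2 · X8

["1", "2", "0", "0", "0", "0", "0", "1"]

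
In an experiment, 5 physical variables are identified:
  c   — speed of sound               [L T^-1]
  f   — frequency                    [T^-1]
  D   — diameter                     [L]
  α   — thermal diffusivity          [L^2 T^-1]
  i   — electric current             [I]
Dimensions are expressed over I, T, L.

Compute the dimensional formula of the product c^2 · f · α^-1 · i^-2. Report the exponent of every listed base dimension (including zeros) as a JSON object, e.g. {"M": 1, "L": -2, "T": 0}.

{"I": -2, "T": -2, "L": 0}

Exponent matrix [I,T,L] × [c,f,D,α,i]:
  I: [ 0  0  0  0  1]
  T: [-1 -1  0 -1  0]
  L: [ 1  0  1  2  0]
  [I]: (2)·0+(1)·0+(-1)·0+(-2)·1 = -2
  [T]: (2)·-1+(1)·-1+(-1)·-1+(-2)·0 = -2
  [L]: (2)·1+(1)·0+(-1)·2+(-2)·0 = 0
⇒ I^-2 T^-2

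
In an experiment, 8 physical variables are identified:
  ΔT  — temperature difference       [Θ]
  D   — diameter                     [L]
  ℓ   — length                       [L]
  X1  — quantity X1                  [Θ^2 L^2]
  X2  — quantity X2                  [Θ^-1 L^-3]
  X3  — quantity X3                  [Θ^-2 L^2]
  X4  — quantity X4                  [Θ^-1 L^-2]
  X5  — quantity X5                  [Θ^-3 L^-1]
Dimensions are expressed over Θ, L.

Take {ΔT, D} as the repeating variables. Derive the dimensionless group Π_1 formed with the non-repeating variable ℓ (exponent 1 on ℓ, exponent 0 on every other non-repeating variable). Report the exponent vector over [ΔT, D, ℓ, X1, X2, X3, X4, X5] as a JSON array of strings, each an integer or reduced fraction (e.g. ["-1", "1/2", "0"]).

Write exponents as rows Θ,L / cols ΔT,D,ℓ,X1,X2,X3,X4,X5:
  Θ: [ 1  0  0  2 -1 -2 -1 -3]
  L: [ 0  1  1  2 -3  2 -2 -1]
RREF → pivots at {ΔT,D} ⇒ r = 2
Pivot set = {ΔT,D}, free = {ℓ,X1,X2,X3,X4,X5}
RREF:
  r0: [   1    0    0    2   -1   -2   -1   -3]
  r1: [   0    1    1    2   -3    2   -2   -1]
Fix exponent of ℓ at 1, X1 at 0, X2 at 0, X3 at 0, X4 at 0, X5 at 0; solve each RREF row for its pivot's exponent:
  r0: exp(ΔT) + (0)·1 = 0 ⇒ exp(ΔT) = 0
  r1: exp(D) + (1)·1 = 0 ⇒ exp(D) = -1
Π_1 = D^-1 · ℓ

["0", "-1", "1", "0", "0", "0", "0", "0"]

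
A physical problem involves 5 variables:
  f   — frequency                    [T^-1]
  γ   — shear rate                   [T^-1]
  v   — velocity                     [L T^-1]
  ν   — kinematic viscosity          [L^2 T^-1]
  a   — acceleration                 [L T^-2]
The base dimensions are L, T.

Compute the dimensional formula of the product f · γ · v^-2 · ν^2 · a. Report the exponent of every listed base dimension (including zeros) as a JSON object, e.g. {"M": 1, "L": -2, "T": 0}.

{"L": 3, "T": -4}

Exponent matrix [L,T] × [f,γ,v,ν,a]:
  L: [ 0  0  1  2  1]
  T: [-1 -1 -1 -1 -2]
  [L]: (1)·0+(1)·0+(-2)·1+(2)·2+(1)·1 = 3
  [T]: (1)·-1+(1)·-1+(-2)·-1+(2)·-1+(1)·-2 = -4
⇒ L^3 T^-4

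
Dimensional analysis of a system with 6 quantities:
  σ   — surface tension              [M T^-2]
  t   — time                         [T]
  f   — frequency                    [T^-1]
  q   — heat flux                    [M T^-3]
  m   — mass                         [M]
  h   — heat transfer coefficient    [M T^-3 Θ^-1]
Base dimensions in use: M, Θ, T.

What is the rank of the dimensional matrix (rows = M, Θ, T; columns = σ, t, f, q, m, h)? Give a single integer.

3

Dimensional matrix (M×Θ×T by σ×t×f×q×m×h):
  M: [ 1  0  0  1  1  1]
  Θ: [ 0  0  0  0  0 -1]
  T: [-2  1 -1 -3  0 -3]
Echelon form has 3 nonzero rows (pivots: σ,t,h)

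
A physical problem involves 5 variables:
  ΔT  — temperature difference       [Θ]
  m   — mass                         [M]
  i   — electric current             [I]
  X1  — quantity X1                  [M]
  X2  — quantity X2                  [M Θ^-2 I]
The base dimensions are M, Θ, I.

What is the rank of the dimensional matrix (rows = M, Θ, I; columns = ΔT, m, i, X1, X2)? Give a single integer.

Dimensional matrix (M×Θ×I by ΔT×m×i×X1×X2):
  M: [ 0  1  0  1  1]
  Θ: [ 1  0  0  0 -2]
  I: [ 0  0  1  0  1]
Echelon form has 3 nonzero rows (pivots: ΔT,m,i)

3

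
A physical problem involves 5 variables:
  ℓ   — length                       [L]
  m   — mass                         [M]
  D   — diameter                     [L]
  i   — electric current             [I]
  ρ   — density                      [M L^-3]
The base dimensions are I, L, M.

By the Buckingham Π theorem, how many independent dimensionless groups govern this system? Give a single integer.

2

Exponent matrix [I,L,M] × [ℓ,m,D,i,ρ]:
  I: [ 0  0  0  1  0]
  L: [ 1  0  1  0 -3]
  M: [ 0  1  0  0  1]
Echelon form has 3 nonzero rows (pivots: ℓ,m,i)
Π count = n − r = 5 − 3 = 2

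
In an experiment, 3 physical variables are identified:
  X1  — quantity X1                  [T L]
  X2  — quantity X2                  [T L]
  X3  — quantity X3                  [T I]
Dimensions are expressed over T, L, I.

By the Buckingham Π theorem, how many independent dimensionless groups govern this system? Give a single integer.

1

Write exponents as rows T,L,I / cols X1,X2,X3:
  T: [ 1  1  1]
  L: [ 1  1  0]
  I: [ 0  0  1]
Echelon form has 2 nonzero rows (pivots: X1,X3)
Π count = n − r = 3 − 2 = 1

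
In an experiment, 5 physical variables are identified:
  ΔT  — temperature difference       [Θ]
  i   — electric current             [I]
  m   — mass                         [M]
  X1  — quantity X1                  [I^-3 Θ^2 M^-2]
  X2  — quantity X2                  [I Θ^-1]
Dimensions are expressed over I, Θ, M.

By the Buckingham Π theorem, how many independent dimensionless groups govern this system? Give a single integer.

Write exponents as rows I,Θ,M / cols ΔT,i,m,X1,X2:
  I: [ 0  1  0 -3  1]
  Θ: [ 1  0  0  2 -1]
  M: [ 0  0  1 -2  0]
Echelon form has 3 nonzero rows (pivots: ΔT,i,m)
5 vars − rank 3 = 2 Π groups

2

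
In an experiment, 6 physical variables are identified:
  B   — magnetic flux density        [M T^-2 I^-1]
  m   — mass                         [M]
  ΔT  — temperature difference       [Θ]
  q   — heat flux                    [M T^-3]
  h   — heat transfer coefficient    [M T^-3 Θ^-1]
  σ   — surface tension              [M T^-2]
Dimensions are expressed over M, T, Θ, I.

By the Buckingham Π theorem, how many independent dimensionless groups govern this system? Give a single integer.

Dimensional matrix (M×T×Θ×I by B×m×ΔT×q×h×σ):
  M: [ 1  1  0  1  1  1]
  T: [-2  0  0 -3 -3 -2]
  Θ: [ 0  0  1  0 -1  0]
  I: [-1  0  0  0  0  0]
RREF → pivots at {B,m,ΔT,q} ⇒ r = 4
6 vars − rank 4 = 2 Π groups

2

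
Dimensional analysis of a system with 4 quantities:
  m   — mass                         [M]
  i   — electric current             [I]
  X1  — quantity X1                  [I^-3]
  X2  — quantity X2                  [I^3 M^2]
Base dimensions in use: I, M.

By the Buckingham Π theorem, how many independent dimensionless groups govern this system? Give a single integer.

2

Exponent matrix [I,M] × [m,i,X1,X2]:
  I: [ 0  1 -3  3]
  M: [ 1  0  0  2]
RREF → pivots at {m,i} ⇒ r = 2
Π count = n − r = 4 − 2 = 2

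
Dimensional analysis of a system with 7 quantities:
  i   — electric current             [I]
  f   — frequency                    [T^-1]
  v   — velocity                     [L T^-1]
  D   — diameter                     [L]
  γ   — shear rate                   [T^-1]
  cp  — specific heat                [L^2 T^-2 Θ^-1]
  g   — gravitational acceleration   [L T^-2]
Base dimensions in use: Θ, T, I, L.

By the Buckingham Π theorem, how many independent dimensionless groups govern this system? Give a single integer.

3

Exponent matrix [Θ,T,I,L] × [i,f,v,D,γ,cp,g]:
  Θ: [ 0  0  0  0  0 -1  0]
  T: [ 0 -1 -1  0 -1 -2 -2]
  I: [ 1  0  0  0  0  0  0]
  L: [ 0  0  1  1  0  2  1]
RREF → pivots at {i,f,v,cp} ⇒ r = 4
7 vars − rank 4 = 3 Π groups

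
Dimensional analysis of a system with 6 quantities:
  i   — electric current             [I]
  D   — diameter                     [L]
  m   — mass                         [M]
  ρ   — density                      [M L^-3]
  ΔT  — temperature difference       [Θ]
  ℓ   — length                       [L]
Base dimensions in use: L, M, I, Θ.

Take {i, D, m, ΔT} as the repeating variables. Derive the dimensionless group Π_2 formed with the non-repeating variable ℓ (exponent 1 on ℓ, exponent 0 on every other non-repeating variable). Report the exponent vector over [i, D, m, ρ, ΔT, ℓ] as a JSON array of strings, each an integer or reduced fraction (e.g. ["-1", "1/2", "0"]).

["0", "-1", "0", "0", "0", "1"]

Write exponents as rows L,M,I,Θ / cols i,D,m,ρ,ΔT,ℓ:
  L: [ 0  1  0 -3  0  1]
  M: [ 0  0  1  1  0  0]
  I: [ 1  0  0  0  0  0]
  Θ: [ 0  0  0  0  1  0]
Row reduction gives pivot columns i,D,m,ΔT; rank = 4
Pivot set = {i,D,m,ΔT}, free = {ρ,ℓ}
RREF:
  r0: [   1    0    0    0    0    0]
  r1: [   0    1    0   -3    0    1]
  r2: [   0    0    1    1    0    0]
  r3: [   0    0    0    0    1    0]
Fix exponent of ℓ at 1, ρ at 0; solve each RREF row for its pivot's exponent:
  r0: exp(i) + (0)·1 = 0 ⇒ exp(i) = 0
  r1: exp(D) + (1)·1 = 0 ⇒ exp(D) = -1
  r2: exp(m) + (0)·1 = 0 ⇒ exp(m) = 0
  r3: exp(ΔT) + (0)·1 = 0 ⇒ exp(ΔT) = 0
Π_2 = D^-1 · ℓ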